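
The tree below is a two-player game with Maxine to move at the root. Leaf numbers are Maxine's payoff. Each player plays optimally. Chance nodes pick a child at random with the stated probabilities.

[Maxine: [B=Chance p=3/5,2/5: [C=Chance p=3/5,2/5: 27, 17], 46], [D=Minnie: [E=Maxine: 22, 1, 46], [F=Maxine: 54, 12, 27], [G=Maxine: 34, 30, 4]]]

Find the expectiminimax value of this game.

34

C (Chance): 3/5·27 + 2/5·17 = 23
B (Chance): 3/5·23 + 2/5·46 = 32.2
E (Maxine): max(22, 1, 46) = 46
F (Maxine): max(54, 12, 27) = 54
G (Maxine): max(34, 30, 4) = 34
D (Minnie): min(46, 54, 34) = 34
Root (Maxine): max(32.2, 34) = 34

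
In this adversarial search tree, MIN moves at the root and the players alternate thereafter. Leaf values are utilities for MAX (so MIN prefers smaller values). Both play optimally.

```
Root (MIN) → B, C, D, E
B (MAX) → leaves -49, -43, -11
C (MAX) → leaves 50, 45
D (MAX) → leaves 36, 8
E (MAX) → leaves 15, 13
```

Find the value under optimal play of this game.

B (MAX): max(-49, -43, -11) = -11
C (MAX): max(50, 45) = 50
D (MAX): max(36, 8) = 36
E (MAX): max(15, 13) = 15
Root (MIN): min(-11, 50, 36, 15) = -11

-11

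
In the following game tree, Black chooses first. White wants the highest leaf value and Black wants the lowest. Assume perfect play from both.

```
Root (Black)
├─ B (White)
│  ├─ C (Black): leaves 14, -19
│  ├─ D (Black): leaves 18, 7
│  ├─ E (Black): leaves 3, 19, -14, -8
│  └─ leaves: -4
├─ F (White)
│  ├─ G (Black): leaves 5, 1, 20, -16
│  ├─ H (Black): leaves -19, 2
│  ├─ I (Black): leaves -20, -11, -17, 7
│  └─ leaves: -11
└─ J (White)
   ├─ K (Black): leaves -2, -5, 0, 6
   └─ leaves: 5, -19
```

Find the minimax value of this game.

-11

C (Black): min(14, -19) = -19
D (Black): min(18, 7) = 7
E (Black): min(3, 19, -14, -8) = -14
B (White): max(-19, 7, -14, -4) = 7
G (Black): min(5, 1, 20, -16) = -16
H (Black): min(-19, 2) = -19
I (Black): min(-20, -11, -17, 7) = -20
F (White): max(-16, -19, -20, -11) = -11
K (Black): min(-2, -5, 0, 6) = -5
J (White): max(-5, 5, -19) = 5
Root (Black): min(7, -11, 5) = -11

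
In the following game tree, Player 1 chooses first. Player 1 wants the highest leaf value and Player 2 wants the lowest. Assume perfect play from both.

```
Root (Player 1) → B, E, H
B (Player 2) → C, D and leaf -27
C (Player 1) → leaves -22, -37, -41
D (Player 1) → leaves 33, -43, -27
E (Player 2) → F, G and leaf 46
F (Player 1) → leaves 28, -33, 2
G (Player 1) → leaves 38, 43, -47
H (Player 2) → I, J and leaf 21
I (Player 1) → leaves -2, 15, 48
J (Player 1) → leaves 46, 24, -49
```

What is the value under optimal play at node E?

F: max(28, -33, 2) = 28
G: max(38, 43, -47) = 43
E: min(28, 43, 46) = 28

28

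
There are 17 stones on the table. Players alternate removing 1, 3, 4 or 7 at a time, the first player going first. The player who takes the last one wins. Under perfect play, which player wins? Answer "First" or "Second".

First

Positions where the player to move wins (W) vs loses (L):
i:   0  1  2  3  4  5  6  7  8  9 10 11 12 13 14 15 16 17
     L  W  L  W  W  W  W  W  L  W  L  W  W  W  W  W  L  W
Position 17 is W, so the first player wins.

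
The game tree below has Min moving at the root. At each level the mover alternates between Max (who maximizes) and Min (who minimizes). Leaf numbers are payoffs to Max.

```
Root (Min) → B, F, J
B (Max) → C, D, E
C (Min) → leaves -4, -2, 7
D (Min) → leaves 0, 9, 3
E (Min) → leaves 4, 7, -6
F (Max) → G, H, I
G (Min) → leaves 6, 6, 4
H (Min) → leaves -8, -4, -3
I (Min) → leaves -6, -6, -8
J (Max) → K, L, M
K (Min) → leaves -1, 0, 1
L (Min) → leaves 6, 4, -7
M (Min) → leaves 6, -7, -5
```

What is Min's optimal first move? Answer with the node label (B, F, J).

C (Min): min(-4, -2, 7) = -4
D (Min): min(0, 9, 3) = 0
E (Min): min(4, 7, -6) = -6
B (Max): max(-4, 0, -6) = 0
G (Min): min(6, 6, 4) = 4
H (Min): min(-8, -4, -3) = -8
I (Min): min(-6, -6, -8) = -8
F (Max): max(4, -8, -8) = 4
K (Min): min(-1, 0, 1) = -1
L (Min): min(6, 4, -7) = -7
M (Min): min(6, -7, -5) = -7
J (Max): max(-1, -7, -7) = -1
Root (Min): min(0, 4, -1) = -1
Min picks the child with the lowest value: J (value -1).

J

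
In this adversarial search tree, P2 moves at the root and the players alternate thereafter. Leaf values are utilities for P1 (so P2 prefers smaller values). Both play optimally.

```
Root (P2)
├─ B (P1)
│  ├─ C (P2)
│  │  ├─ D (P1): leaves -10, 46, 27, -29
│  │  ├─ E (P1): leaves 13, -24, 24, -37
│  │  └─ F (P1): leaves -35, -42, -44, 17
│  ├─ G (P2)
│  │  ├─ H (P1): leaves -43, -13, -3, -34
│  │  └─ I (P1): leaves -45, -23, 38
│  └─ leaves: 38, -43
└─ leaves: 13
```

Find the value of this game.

D (P1): max(-10, 46, 27, -29) = 46
E (P1): max(13, -24, 24, -37) = 24
F (P1): max(-35, -42, -44, 17) = 17
C (P2): min(46, 24, 17) = 17
H (P1): max(-43, -13, -3, -34) = -3
I (P1): max(-45, -23, 38) = 38
G (P2): min(-3, 38) = -3
B (P1): max(17, -3, 38, -43) = 38
Root (P2): min(38, 13) = 13

13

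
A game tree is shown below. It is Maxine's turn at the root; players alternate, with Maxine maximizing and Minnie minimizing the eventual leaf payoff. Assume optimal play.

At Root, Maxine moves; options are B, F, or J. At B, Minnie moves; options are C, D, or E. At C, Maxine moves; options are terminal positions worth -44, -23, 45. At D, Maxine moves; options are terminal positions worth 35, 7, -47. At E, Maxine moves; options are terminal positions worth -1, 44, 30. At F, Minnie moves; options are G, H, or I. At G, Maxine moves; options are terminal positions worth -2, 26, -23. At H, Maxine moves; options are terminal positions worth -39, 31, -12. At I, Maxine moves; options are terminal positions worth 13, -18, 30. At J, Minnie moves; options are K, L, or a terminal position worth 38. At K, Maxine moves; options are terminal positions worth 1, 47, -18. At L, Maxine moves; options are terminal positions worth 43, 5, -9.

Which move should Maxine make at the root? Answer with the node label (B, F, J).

C (Maxine): max(-44, -23, 45) = 45
D (Maxine): max(35, 7, -47) = 35
E (Maxine): max(-1, 44, 30) = 44
B (Minnie): min(45, 35, 44) = 35
G (Maxine): max(-2, 26, -23) = 26
H (Maxine): max(-39, 31, -12) = 31
I (Maxine): max(13, -18, 30) = 30
F (Minnie): min(26, 31, 30) = 26
K (Maxine): max(1, 47, -18) = 47
L (Maxine): max(43, 5, -9) = 43
J (Minnie): min(47, 43, 38) = 38
Root (Maxine): max(35, 26, 38) = 38
Maxine picks the child with the highest value: J (value 38).

J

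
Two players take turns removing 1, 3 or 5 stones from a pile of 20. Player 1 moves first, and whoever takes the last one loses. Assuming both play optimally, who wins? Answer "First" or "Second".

First

Positions where the player to move wins (W) vs loses (L):
i:   0  1  2  3  4  5  6  7  8  9 10 11 12 13 14 15 16 17 18 19 20
     W  L  W  L  W  L  W  L  W  L  W  L  W  L  W  L  W  L  W  L  W
Position 20 is W, so the first player wins.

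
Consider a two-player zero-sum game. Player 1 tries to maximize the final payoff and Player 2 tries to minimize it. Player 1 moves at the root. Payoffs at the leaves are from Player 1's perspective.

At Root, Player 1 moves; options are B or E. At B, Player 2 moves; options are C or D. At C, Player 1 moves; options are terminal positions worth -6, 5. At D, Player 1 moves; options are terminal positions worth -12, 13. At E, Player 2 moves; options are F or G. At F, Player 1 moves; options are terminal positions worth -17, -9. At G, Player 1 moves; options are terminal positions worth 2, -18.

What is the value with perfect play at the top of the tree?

5

C (Player 1): max(-6, 5) = 5
D (Player 1): max(-12, 13) = 13
B (Player 2): min(5, 13) = 5
F (Player 1): max(-17, -9) = -9
G (Player 1): max(2, -18) = 2
E (Player 2): min(-9, 2) = -9
Root (Player 1): max(5, -9) = 5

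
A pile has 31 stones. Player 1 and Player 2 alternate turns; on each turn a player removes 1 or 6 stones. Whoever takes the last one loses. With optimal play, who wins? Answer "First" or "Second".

Positions where the player to move wins (W) vs loses (L):
i:   0  1  2  3  4  5  6  7  8  9 10 11 12 13 14 15 16 17 18 19 20 21 22 23 24 25 26 27 28 29 30 31
     W  L  W  L  W  L  W  W  L  W  L  W  L  W  W  L  W  L  W  L  W  W  L  W  L  W  L  W  W  L  W  L
Position 31 is L, so the second player wins.

Second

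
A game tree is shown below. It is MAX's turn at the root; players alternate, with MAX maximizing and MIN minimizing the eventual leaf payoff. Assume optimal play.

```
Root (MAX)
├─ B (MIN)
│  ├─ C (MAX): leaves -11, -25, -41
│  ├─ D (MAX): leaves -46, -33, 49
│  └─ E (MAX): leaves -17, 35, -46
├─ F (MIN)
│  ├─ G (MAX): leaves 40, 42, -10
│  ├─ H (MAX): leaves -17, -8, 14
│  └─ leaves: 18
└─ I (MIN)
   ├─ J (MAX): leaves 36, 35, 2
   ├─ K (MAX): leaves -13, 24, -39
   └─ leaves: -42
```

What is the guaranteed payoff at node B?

-11

C: max(-11, -25, -41) = -11
D: max(-46, -33, 49) = 49
E: max(-17, 35, -46) = 35
B: min(-11, 49, 35) = -11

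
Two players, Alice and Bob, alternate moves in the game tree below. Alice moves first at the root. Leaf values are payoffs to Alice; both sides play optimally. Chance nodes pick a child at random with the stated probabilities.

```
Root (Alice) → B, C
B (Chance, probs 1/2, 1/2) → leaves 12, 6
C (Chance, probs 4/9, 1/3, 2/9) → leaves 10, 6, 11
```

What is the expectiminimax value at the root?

9

B (Chance): 1/2·12 + 1/2·6 = 9
C (Chance): 4/9·10 + 1/3·6 + 2/9·11 = 8.89
Root (Alice): max(9, 8.89) = 9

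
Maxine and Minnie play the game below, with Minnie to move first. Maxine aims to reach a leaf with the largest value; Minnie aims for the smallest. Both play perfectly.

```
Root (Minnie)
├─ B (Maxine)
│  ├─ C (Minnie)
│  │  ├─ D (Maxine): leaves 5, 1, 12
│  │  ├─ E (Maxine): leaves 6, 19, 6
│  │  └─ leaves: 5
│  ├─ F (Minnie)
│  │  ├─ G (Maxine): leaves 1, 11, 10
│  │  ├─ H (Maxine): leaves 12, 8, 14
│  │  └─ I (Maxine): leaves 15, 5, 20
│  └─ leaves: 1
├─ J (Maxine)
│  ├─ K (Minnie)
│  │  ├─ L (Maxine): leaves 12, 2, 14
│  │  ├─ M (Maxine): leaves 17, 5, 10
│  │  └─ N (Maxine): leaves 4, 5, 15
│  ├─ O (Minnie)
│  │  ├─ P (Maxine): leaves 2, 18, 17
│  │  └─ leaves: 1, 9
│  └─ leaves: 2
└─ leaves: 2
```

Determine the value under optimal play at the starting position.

D (Maxine): max(5, 1, 12) = 12
E (Maxine): max(6, 19, 6) = 19
C (Minnie): min(12, 19, 5) = 5
G (Maxine): max(1, 11, 10) = 11
H (Maxine): max(12, 8, 14) = 14
I (Maxine): max(15, 5, 20) = 20
F (Minnie): min(11, 14, 20) = 11
B (Maxine): max(5, 11, 1) = 11
L (Maxine): max(12, 2, 14) = 14
M (Maxine): max(17, 5, 10) = 17
N (Maxine): max(4, 5, 15) = 15
K (Minnie): min(14, 17, 15) = 14
P (Maxine): max(2, 18, 17) = 18
O (Minnie): min(18, 1, 9) = 1
J (Maxine): max(14, 1, 2) = 14
Root (Minnie): min(11, 14, 2) = 2

2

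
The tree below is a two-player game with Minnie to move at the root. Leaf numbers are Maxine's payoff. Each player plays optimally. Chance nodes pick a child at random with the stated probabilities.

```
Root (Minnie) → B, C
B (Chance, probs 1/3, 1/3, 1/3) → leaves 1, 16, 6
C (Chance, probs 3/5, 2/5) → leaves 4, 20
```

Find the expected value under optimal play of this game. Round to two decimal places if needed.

B (Chance): 1/3·1 + 1/3·16 + 1/3·6 = 7.67
C (Chance): 3/5·4 + 2/5·20 = 10.4
Root (Minnie): min(7.67, 10.4) = 7.67

7.67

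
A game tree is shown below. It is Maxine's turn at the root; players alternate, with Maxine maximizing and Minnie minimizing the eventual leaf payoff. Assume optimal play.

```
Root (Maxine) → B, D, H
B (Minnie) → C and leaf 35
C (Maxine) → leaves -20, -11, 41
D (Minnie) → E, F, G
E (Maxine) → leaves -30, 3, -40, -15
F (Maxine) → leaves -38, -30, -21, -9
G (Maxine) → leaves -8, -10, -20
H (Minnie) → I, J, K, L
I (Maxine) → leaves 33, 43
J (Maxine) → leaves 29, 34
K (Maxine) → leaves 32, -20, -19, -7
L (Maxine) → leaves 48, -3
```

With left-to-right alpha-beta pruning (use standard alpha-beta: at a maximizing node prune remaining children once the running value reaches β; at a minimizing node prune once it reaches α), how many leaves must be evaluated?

12

C [α=-∞,β=+∞]: v=41
B [α=-∞,β=+∞]: v=35
E [α=35,β=+∞]: v=3
D [α=35,β=+∞]: v=3 after child 1 ≤ α → α-cutoff, skip 2
I [α=35,β=+∞]: v=43
J [α=35,β=43]: v=34
H [α=35,β=+∞]: v=34 after child 2 ≤ α → α-cutoff, skip 2
Root [α=-∞,β=+∞]: v=35
Leaves evaluated: 12 of 25.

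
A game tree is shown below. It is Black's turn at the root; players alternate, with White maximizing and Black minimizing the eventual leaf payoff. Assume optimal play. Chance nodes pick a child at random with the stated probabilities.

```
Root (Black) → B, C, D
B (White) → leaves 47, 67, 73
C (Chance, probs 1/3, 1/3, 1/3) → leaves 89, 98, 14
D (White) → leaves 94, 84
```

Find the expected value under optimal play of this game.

67

B (White): max(47, 67, 73) = 73
C (Chance): 1/3·89 + 1/3·98 + 1/3·14 = 67
D (White): max(94, 84) = 94
Root (Black): min(73, 67, 94) = 67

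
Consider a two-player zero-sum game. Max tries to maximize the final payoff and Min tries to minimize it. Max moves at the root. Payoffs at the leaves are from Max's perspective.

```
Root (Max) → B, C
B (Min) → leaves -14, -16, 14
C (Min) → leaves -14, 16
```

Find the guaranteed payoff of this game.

B (Min): min(-14, -16, 14) = -16
C (Min): min(-14, 16) = -14
Root (Max): max(-16, -14) = -14

-14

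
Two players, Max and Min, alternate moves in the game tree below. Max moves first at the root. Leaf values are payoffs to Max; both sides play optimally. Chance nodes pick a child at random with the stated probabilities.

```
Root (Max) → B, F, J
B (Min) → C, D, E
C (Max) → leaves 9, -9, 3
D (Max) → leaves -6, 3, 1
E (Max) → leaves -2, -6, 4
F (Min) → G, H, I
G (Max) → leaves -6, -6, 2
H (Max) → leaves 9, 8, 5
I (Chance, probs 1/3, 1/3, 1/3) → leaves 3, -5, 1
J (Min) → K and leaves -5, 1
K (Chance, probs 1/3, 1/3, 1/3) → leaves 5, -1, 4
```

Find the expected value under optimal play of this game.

C (Max): max(9, -9, 3) = 9
D (Max): max(-6, 3, 1) = 3
E (Max): max(-2, -6, 4) = 4
B (Min): min(9, 3, 4) = 3
G (Max): max(-6, -6, 2) = 2
H (Max): max(9, 8, 5) = 9
I (Chance): 1/3·3 + 1/3·-5 + 1/3·1 = -0.33
F (Min): min(2, 9, -0.33) = -0.33
K (Chance): 1/3·5 + 1/3·-1 + 1/3·4 = 2.67
J (Min): min(2.67, -5, 1) = -5
Root (Max): max(3, -0.33, -5) = 3

3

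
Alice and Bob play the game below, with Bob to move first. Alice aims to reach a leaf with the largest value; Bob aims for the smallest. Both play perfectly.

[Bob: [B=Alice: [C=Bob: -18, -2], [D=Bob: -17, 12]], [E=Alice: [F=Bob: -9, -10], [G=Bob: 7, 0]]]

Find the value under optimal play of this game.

C (Bob): min(-18, -2) = -18
D (Bob): min(-17, 12) = -17
B (Alice): max(-18, -17) = -17
F (Bob): min(-9, -10) = -10
G (Bob): min(7, 0) = 0
E (Alice): max(-10, 0) = 0
Root (Bob): min(-17, 0) = -17

-17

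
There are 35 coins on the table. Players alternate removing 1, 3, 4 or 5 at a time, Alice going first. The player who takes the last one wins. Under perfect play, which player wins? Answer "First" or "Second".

W/L table (W = player to move can force a win):
i:   0  1  2  3  4  5  6  7  8  9 10 11 12 13 14 15 16 17 18 19 20 21 22 23 24 25 26 27 28 29 30 31 32 33 34 35
     L  W  L  W  W  W  W  W  L  W  L  W  W  W  W  W  L  W  L  W  W  W  W  W  L  W  L  W  W  W  W  W  L  W  L  W
Position 35 is W, so the first player wins.

First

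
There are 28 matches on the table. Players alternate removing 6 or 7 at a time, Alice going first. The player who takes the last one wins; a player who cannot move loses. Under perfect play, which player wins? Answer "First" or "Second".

Second

Positions where the player to move wins (W) vs loses (L):
i:   0  1  2  3  4  5  6  7  8  9 10 11 12 13 14 15 16 17 18 19 20 21 22 23 24 25 26 27 28
     L  L  L  L  L  L  W  W  W  W  W  W  W  L  L  L  L  L  L  W  W  W  W  W  W  W  L  L  L
Position 28 is L, so the second player wins.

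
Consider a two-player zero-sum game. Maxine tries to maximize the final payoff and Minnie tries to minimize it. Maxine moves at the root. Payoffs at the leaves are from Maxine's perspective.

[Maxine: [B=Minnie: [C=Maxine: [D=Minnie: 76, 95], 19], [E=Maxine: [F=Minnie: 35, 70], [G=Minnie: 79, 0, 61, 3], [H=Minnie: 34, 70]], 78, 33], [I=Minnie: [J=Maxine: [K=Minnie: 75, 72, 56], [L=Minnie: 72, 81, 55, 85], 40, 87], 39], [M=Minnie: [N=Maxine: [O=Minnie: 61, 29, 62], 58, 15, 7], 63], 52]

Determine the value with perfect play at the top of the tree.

58

D (Minnie): min(76, 95) = 76
C (Maxine): max(76, 19) = 76
F (Minnie): min(35, 70) = 35
G (Minnie): min(79, 0, 61, 3) = 0
H (Minnie): min(34, 70) = 34
E (Maxine): max(35, 0, 34) = 35
B (Minnie): min(76, 35, 78, 33) = 33
K (Minnie): min(75, 72, 56) = 56
L (Minnie): min(72, 81, 55, 85) = 55
J (Maxine): max(56, 55, 40, 87) = 87
I (Minnie): min(87, 39) = 39
O (Minnie): min(61, 29, 62) = 29
N (Maxine): max(29, 58, 15, 7) = 58
M (Minnie): min(58, 63) = 58
Root (Maxine): max(33, 39, 58, 52) = 58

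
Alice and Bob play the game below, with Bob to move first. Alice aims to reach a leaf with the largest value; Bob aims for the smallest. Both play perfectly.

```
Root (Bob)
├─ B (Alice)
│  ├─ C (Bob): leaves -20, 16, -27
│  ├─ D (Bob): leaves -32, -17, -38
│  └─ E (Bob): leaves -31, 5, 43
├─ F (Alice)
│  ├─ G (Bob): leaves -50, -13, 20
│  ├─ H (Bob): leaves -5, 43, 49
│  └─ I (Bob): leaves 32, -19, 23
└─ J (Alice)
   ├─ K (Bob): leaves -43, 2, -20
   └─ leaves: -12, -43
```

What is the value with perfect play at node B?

-27

C: min(-20, 16, -27) = -27
D: min(-32, -17, -38) = -38
E: min(-31, 5, 43) = -31
B: max(-27, -38, -31) = -27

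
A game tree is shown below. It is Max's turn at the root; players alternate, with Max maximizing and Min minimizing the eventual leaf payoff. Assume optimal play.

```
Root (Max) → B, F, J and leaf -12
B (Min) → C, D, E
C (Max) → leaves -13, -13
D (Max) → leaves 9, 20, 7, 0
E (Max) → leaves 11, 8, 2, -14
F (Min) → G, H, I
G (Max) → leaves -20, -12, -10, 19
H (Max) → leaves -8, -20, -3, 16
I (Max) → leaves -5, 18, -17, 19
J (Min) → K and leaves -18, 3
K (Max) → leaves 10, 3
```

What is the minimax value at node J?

K: max(10, 3) = 10
J: min(10, -18, 3) = -18

-18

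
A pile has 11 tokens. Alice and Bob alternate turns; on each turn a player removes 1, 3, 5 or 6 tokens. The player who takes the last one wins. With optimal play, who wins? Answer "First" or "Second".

Second

Compute winning (W) and losing (L) positions by backward induction:
i:   0  1  2  3  4  5  6  7  8  9 10 11
     L  W  L  W  L  W  W  W  W  W  W  L
Position 11 is L, so the second player wins.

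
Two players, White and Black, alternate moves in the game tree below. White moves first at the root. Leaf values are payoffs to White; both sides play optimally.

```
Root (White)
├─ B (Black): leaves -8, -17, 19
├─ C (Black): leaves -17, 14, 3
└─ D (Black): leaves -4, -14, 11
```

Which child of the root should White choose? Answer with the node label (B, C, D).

B (Black): min(-8, -17, 19) = -17
C (Black): min(-17, 14, 3) = -17
D (Black): min(-4, -14, 11) = -14
Root (White): max(-17, -17, -14) = -14
White picks the child with the highest value: D (value -14).

D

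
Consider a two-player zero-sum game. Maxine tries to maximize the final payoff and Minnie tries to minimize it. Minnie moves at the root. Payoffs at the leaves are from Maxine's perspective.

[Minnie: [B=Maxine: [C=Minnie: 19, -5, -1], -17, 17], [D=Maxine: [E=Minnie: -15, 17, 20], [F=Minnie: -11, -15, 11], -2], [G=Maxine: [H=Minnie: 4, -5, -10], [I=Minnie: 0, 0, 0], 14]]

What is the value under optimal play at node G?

H: min(4, -5, -10) = -10
I: min(0, 0, 0) = 0
G: max(-10, 0, 14) = 14

14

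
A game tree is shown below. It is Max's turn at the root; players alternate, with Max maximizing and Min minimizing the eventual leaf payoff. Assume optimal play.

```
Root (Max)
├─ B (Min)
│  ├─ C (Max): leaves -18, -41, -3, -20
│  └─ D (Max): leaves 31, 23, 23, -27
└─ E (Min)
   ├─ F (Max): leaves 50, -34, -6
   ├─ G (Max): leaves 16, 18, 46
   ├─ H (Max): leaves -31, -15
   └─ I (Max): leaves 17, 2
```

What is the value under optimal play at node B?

C: max(-18, -41, -3, -20) = -3
D: max(31, 23, 23, -27) = 31
B: min(-3, 31) = -3

-3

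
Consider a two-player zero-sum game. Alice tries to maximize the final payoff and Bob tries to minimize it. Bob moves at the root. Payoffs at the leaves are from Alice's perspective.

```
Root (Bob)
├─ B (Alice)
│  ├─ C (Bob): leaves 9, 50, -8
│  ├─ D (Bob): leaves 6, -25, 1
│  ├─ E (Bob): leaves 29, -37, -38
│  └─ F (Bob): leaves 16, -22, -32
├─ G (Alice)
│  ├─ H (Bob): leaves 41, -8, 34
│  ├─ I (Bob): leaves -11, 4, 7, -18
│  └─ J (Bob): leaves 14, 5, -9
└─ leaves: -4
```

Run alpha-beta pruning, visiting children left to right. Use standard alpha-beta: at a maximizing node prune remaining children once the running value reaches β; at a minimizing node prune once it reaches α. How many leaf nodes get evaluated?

C [α=-∞,β=+∞]: v=-8
D [α=-8,β=+∞]: v=-25 after child 2 ≤ α → α-cutoff, skip 1
E [α=-8,β=+∞]: v=-37 after child 2 ≤ α → α-cutoff, skip 1
F [α=-8,β=+∞]: v=-22 after child 2 ≤ α → α-cutoff, skip 1
B [α=-∞,β=+∞]: v=-8
H [α=-∞,β=-8]: v=-8
G [α=-∞,β=-8]: v=-8 after child 1 ≥ β → β-cutoff, skip 2
Root [α=-∞,β=+∞]: v=-8
Leaves evaluated: 13 of 23.

13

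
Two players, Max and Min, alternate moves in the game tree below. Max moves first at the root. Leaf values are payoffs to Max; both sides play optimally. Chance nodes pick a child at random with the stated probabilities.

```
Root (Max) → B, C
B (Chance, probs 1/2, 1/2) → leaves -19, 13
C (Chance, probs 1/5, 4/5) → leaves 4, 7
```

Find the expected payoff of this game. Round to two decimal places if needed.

6.4

B (Chance): 1/2·-19 + 1/2·13 = -3
C (Chance): 1/5·4 + 4/5·7 = 6.4
Root (Max): max(-3, 6.4) = 6.4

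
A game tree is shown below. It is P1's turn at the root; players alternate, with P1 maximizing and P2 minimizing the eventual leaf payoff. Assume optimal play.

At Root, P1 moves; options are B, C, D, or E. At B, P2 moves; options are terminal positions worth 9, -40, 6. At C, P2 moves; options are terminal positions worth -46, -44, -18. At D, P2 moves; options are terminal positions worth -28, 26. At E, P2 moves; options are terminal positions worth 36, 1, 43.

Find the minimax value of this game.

1

B (P2): min(9, -40, 6) = -40
C (P2): min(-46, -44, -18) = -46
D (P2): min(-28, 26) = -28
E (P2): min(36, 1, 43) = 1
Root (P1): max(-40, -46, -28, 1) = 1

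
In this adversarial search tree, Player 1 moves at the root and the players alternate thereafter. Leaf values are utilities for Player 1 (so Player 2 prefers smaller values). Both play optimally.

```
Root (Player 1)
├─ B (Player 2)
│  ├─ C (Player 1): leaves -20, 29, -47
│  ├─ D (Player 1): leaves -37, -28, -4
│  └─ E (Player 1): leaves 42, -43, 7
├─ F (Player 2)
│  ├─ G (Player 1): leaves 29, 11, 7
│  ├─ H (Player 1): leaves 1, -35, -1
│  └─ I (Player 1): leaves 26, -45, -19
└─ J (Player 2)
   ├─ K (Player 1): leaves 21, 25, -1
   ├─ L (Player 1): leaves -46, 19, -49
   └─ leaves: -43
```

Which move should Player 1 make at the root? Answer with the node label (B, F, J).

F

C (Player 1): max(-20, 29, -47) = 29
D (Player 1): max(-37, -28, -4) = -4
E (Player 1): max(42, -43, 7) = 42
B (Player 2): min(29, -4, 42) = -4
G (Player 1): max(29, 11, 7) = 29
H (Player 1): max(1, -35, -1) = 1
I (Player 1): max(26, -45, -19) = 26
F (Player 2): min(29, 1, 26) = 1
K (Player 1): max(21, 25, -1) = 25
L (Player 1): max(-46, 19, -49) = 19
J (Player 2): min(25, 19, -43) = -43
Root (Player 1): max(-4, 1, -43) = 1
Player 1 picks the child with the highest value: F (value 1).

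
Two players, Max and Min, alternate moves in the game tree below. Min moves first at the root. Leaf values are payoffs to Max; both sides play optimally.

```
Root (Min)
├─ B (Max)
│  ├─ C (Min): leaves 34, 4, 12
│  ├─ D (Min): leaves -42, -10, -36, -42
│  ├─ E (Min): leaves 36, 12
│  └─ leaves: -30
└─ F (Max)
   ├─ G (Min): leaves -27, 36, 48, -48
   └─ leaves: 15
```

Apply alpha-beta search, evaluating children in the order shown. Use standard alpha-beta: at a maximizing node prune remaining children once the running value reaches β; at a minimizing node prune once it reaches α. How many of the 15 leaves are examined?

C [α=-∞,β=+∞]: v=4
D [α=4,β=+∞]: v=-42 after child 1 ≤ α → α-cutoff, skip 3
E [α=4,β=+∞]: v=12
B [α=-∞,β=+∞]: v=12
G [α=-∞,β=12]: v=-48
F [α=-∞,β=12]: v=15
Root [α=-∞,β=+∞]: v=12
Leaves evaluated: 12 of 15.

12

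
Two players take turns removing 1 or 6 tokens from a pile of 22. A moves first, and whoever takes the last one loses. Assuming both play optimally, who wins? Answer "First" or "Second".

Mark each pile size as W (mover wins) or L (mover loses):
i:   0  1  2  3  4  5  6  7  8  9 10 11 12 13 14 15 16 17 18 19 20 21 22
     W  L  W  L  W  L  W  W  L  W  L  W  L  W  W  L  W  L  W  L  W  W  L
Position 22 is L, so the second player wins.

Second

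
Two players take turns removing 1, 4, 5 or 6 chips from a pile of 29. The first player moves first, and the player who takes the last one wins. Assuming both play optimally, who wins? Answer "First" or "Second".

Mark each pile size as W (mover wins) or L (mover loses):
i:   0  1  2  3  4  5  6  7  8  9 10 11 12 13 14 15 16 17 18 19 20 21 22 23 24 25 26 27 28 29
     L  W  L  W  W  W  W  W  W  L  W  L  W  W  W  W  W  W  L  W  L  W  W  W  W  W  W  L  W  L
Position 29 is L, so the second player wins.

Second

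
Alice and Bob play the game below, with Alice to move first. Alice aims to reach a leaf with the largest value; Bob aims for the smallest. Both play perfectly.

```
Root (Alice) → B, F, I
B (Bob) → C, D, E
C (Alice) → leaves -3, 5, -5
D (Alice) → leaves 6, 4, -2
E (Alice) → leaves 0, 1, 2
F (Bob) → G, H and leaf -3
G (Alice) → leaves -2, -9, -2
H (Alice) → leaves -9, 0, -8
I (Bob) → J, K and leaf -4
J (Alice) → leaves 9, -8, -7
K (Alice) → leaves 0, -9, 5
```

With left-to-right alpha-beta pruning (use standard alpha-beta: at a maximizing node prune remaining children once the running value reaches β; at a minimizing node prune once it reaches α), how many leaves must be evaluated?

17

C [α=-∞,β=+∞]: v=5
D [α=-∞,β=5]: v=6 after child 1 ≥ β → β-cutoff, skip 2
E [α=-∞,β=5]: v=2
B [α=-∞,β=+∞]: v=2
G [α=2,β=+∞]: v=-2
F [α=2,β=+∞]: v=-2 after child 1 ≤ α → α-cutoff, skip 2
J [α=2,β=+∞]: v=9
K [α=2,β=9]: v=5
I [α=2,β=+∞]: v=-4
Root [α=-∞,β=+∞]: v=2
Leaves evaluated: 17 of 23.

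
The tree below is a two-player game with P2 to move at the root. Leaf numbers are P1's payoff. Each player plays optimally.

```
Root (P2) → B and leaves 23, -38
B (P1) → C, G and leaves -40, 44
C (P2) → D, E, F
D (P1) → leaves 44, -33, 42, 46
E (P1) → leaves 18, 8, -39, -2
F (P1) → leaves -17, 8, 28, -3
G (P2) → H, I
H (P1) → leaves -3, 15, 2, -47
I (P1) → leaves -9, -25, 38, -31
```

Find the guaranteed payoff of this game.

-38

D (P1): max(44, -33, 42, 46) = 46
E (P1): max(18, 8, -39, -2) = 18
F (P1): max(-17, 8, 28, -3) = 28
C (P2): min(46, 18, 28) = 18
H (P1): max(-3, 15, 2, -47) = 15
I (P1): max(-9, -25, 38, -31) = 38
G (P2): min(15, 38) = 15
B (P1): max(18, 15, -40, 44) = 44
Root (P2): min(44, 23, -38) = -38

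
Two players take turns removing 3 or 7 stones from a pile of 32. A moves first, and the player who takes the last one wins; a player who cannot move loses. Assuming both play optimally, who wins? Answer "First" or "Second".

Second

Compute winning (W) and losing (L) positions by backward induction:
i:   0  1  2  3  4  5  6  7  8  9 10 11 12 13 14 15 16 17 18 19 20 21 22 23 24 25 26 27 28 29 30 31 32
     L  L  L  W  W  W  L  W  W  W  L  L  L  W  W  W  L  W  W  W  L  L  L  W  W  W  L  W  W  W  L  L  L
Position 32 is L, so the second player wins.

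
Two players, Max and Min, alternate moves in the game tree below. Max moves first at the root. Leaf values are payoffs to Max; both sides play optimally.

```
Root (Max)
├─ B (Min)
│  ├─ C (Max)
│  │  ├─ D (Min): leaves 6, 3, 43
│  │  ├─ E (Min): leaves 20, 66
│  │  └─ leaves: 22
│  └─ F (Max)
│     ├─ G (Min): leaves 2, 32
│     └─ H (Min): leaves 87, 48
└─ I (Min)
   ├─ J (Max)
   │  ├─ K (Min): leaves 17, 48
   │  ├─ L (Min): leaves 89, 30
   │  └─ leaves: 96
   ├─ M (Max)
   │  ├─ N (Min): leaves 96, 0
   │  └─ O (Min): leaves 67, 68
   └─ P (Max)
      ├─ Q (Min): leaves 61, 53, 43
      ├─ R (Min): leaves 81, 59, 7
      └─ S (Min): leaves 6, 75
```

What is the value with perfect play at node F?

48

G: min(2, 32) = 2
H: min(87, 48) = 48
F: max(2, 48) = 48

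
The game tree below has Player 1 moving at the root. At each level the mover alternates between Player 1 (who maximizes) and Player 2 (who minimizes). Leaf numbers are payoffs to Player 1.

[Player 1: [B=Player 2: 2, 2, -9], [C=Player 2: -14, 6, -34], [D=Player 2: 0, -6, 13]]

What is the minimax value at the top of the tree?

-6

B (Player 2): min(2, 2, -9) = -9
C (Player 2): min(-14, 6, -34) = -34
D (Player 2): min(0, -6, 13) = -6
Root (Player 1): max(-9, -34, -6) = -6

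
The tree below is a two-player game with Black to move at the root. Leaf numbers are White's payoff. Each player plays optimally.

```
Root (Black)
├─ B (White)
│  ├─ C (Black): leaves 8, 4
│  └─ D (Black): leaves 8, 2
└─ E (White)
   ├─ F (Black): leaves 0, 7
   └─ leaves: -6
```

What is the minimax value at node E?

F: min(0, 7) = 0
E: max(0, -6) = 0

0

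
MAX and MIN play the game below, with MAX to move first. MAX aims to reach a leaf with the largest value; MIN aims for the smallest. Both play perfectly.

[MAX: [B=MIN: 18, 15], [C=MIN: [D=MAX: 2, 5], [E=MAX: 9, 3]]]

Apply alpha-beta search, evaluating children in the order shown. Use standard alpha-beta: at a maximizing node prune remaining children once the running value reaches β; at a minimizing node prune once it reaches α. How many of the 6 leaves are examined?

4

B [α=-∞,β=+∞]: v=15
D [α=15,β=+∞]: v=5
C [α=15,β=+∞]: v=5 after child 1 ≤ α → α-cutoff, skip 1
Root [α=-∞,β=+∞]: v=15
Leaves evaluated: 4 of 6.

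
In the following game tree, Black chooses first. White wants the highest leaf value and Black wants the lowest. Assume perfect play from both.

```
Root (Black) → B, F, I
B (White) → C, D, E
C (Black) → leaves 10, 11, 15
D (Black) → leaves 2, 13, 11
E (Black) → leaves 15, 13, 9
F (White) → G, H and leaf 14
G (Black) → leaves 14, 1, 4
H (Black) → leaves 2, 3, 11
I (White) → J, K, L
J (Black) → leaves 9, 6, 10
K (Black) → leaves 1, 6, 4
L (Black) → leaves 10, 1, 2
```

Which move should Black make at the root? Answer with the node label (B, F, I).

C (Black): min(10, 11, 15) = 10
D (Black): min(2, 13, 11) = 2
E (Black): min(15, 13, 9) = 9
B (White): max(10, 2, 9) = 10
G (Black): min(14, 1, 4) = 1
H (Black): min(2, 3, 11) = 2
F (White): max(1, 2, 14) = 14
J (Black): min(9, 6, 10) = 6
K (Black): min(1, 6, 4) = 1
L (Black): min(10, 1, 2) = 1
I (White): max(6, 1, 1) = 6
Root (Black): min(10, 14, 6) = 6
Black picks the child with the lowest value: I (value 6).

I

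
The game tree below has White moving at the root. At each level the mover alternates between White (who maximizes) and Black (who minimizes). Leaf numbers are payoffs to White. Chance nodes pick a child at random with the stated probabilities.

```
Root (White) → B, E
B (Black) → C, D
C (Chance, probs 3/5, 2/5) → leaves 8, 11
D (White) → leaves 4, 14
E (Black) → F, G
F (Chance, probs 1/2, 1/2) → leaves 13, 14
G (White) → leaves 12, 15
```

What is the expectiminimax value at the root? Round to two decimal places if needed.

C (Chance): 3/5·8 + 2/5·11 = 9.2
D (White): max(4, 14) = 14
B (Black): min(9.2, 14) = 9.2
F (Chance): 1/2·13 + 1/2·14 = 13.5
G (White): max(12, 15) = 15
E (Black): min(13.5, 15) = 13.5
Root (White): max(9.2, 13.5) = 13.5

13.5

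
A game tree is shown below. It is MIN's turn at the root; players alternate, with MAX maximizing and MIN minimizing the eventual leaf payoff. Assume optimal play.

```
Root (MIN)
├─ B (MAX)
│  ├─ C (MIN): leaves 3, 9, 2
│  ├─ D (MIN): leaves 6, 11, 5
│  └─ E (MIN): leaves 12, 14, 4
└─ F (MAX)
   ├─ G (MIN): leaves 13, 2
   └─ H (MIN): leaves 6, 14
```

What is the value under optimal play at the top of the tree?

C (MIN): min(3, 9, 2) = 2
D (MIN): min(6, 11, 5) = 5
E (MIN): min(12, 14, 4) = 4
B (MAX): max(2, 5, 4) = 5
G (MIN): min(13, 2) = 2
H (MIN): min(6, 14) = 6
F (MAX): max(2, 6) = 6
Root (MIN): min(5, 6) = 5

5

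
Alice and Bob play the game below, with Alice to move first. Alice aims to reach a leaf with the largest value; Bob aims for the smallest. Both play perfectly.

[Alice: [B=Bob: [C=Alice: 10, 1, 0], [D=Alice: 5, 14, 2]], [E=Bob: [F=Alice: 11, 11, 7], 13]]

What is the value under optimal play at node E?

F: max(11, 11, 7) = 11
E: min(11, 13) = 11

11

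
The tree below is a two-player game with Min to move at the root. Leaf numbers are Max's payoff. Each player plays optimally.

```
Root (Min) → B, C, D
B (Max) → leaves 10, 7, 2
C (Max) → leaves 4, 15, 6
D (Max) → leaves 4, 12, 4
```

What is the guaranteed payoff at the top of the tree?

10

B (Max): max(10, 7, 2) = 10
C (Max): max(4, 15, 6) = 15
D (Max): max(4, 12, 4) = 12
Root (Min): min(10, 15, 12) = 10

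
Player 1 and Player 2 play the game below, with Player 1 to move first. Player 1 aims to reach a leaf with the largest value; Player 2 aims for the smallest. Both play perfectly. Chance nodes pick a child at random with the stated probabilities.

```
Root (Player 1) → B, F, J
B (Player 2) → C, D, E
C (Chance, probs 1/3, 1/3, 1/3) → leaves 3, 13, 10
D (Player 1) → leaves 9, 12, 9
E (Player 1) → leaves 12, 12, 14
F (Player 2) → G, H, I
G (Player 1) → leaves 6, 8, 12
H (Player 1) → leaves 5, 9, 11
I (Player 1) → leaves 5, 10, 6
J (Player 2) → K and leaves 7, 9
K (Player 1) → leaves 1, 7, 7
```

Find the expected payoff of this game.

C (Chance): 1/3·3 + 1/3·13 + 1/3·10 = 8.67
D (Player 1): max(9, 12, 9) = 12
E (Player 1): max(12, 12, 14) = 14
B (Player 2): min(8.67, 12, 14) = 8.67
G (Player 1): max(6, 8, 12) = 12
H (Player 1): max(5, 9, 11) = 11
I (Player 1): max(5, 10, 6) = 10
F (Player 2): min(12, 11, 10) = 10
K (Player 1): max(1, 7, 7) = 7
J (Player 2): min(7, 7, 9) = 7
Root (Player 1): max(8.67, 10, 7) = 10

10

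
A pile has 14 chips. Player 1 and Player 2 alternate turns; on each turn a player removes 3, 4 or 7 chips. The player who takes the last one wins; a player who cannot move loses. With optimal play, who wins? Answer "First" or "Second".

i:   0  1  2  3  4  5  6  7  8  9 10 11 12 13 14
     L  L  L  W  W  W  W  W  W  W  L  L  L  W  W
Position 14 is W, so the first player wins.

First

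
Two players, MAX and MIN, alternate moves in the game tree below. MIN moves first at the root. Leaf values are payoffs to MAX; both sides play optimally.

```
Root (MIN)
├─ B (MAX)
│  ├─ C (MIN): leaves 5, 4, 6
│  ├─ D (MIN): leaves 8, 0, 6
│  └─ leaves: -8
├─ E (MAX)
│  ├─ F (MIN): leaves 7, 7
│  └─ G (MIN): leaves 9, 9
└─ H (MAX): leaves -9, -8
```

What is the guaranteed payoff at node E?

F: min(7, 7) = 7
G: min(9, 9) = 9
E: max(7, 9) = 9

9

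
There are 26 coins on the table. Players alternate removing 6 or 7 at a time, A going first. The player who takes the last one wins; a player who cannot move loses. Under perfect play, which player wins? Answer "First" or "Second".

Second

i:   0  1  2  3  4  5  6  7  8  9 10 11 12 13 14 15 16 17 18 19 20 21 22 23 24 25 26
     L  L  L  L  L  L  W  W  W  W  W  W  W  L  L  L  L  L  L  W  W  W  W  W  W  W  L
Position 26 is L, so the second player wins.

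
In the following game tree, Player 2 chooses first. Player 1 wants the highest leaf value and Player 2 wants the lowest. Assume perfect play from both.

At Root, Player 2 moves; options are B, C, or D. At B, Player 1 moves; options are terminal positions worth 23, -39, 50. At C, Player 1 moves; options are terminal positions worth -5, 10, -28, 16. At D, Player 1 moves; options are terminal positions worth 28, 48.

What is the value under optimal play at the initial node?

B (Player 1): max(23, -39, 50) = 50
C (Player 1): max(-5, 10, -28, 16) = 16
D (Player 1): max(28, 48) = 48
Root (Player 2): min(50, 16, 48) = 16

16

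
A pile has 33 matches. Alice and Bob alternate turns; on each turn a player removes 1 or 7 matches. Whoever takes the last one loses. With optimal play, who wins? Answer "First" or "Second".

Second

Positions where the player to move wins (W) vs loses (L):
i:   0  1  2  3  4  5  6  7  8  9 10 11 12 13 14 15 16 17 18 19 20 21 22 23 24 25 26 27 28 29 30 31 32 33
     W  L  W  L  W  L  W  L  W  L  W  L  W  L  W  L  W  L  W  L  W  L  W  L  W  L  W  L  W  L  W  L  W  L
Position 33 is L, so the second player wins.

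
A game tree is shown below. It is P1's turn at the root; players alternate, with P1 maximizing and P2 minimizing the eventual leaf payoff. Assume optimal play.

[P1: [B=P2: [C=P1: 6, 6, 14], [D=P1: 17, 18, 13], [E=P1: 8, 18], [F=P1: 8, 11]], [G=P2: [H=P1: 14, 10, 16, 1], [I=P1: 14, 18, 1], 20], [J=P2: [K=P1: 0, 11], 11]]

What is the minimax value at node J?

11

K: max(0, 11) = 11
J: min(11, 11) = 11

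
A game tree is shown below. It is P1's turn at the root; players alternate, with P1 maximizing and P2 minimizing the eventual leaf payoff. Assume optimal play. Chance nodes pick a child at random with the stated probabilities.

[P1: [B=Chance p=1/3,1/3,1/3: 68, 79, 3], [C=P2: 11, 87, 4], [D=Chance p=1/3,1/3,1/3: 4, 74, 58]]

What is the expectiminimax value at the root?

B (Chance): 1/3·68 + 1/3·79 + 1/3·3 = 50
C (P2): min(11, 87, 4) = 4
D (Chance): 1/3·4 + 1/3·74 + 1/3·58 = 45.33
Root (P1): max(50, 4, 45.33) = 50

50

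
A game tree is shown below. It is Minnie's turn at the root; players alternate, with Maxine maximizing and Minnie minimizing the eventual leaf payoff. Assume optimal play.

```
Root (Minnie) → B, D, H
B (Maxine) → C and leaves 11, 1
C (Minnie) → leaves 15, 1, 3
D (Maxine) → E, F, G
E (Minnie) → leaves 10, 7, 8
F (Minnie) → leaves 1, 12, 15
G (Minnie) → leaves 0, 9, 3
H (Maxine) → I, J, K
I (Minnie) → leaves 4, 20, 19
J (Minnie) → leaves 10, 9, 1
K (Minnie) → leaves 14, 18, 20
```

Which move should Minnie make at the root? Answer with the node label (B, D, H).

C (Minnie): min(15, 1, 3) = 1
B (Maxine): max(1, 11, 1) = 11
E (Minnie): min(10, 7, 8) = 7
F (Minnie): min(1, 12, 15) = 1
G (Minnie): min(0, 9, 3) = 0
D (Maxine): max(7, 1, 0) = 7
I (Minnie): min(4, 20, 19) = 4
J (Minnie): min(10, 9, 1) = 1
K (Minnie): min(14, 18, 20) = 14
H (Maxine): max(4, 1, 14) = 14
Root (Minnie): min(11, 7, 14) = 7
Minnie picks the child with the lowest value: D (value 7).

D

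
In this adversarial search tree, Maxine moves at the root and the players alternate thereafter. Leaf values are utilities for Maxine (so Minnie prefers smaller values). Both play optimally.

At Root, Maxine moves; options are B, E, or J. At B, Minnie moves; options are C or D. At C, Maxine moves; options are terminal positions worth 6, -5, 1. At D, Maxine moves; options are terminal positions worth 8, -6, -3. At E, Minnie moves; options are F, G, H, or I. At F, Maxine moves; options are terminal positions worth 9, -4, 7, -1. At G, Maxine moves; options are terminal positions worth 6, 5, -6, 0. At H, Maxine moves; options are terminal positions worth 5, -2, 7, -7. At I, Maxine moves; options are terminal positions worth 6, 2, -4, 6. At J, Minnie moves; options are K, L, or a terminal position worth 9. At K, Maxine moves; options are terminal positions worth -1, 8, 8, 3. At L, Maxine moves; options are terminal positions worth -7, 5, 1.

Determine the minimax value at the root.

6

C (Maxine): max(6, -5, 1) = 6
D (Maxine): max(8, -6, -3) = 8
B (Minnie): min(6, 8) = 6
F (Maxine): max(9, -4, 7, -1) = 9
G (Maxine): max(6, 5, -6, 0) = 6
H (Maxine): max(5, -2, 7, -7) = 7
I (Maxine): max(6, 2, -4, 6) = 6
E (Minnie): min(9, 6, 7, 6) = 6
K (Maxine): max(-1, 8, 8, 3) = 8
L (Maxine): max(-7, 5, 1) = 5
J (Minnie): min(8, 5, 9) = 5
Root (Maxine): max(6, 6, 5) = 6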